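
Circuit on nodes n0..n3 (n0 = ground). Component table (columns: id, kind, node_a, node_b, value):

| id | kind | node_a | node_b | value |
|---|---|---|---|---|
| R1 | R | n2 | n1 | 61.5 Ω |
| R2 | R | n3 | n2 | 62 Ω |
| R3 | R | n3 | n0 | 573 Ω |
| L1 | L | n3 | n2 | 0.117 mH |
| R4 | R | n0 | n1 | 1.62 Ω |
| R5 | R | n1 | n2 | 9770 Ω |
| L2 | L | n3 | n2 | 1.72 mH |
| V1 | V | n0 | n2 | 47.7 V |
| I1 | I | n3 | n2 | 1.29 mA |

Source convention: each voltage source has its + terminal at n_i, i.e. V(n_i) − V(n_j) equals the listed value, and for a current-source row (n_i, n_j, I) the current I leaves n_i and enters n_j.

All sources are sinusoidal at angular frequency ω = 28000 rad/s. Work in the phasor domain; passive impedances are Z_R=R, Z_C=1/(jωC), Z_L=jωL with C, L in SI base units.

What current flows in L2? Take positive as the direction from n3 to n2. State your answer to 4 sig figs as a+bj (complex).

0.005204-0.0002853j A

MNA unknowns: 3 node voltages V₁..V_3 plus 1 source current (V1)
R1: Y=0.01626+0.000j on G[2,1]
R2: Y=0.01613+0.000j on G[3,2]
R3: Y=0.001745+0.000j on G[3,0]
L1: Y=0.000-0.3053j on G[3,2]
R4: Y=0.6173+0.000j on G[0,1]
R5: Y=0.0001024+0.000j on G[1,2]
L2: Y=0.000-0.02076j on G[3,2]
V1: row V0−V2=47.7, i_V1 at 0,2
I1: z[3]−=0.00129, z[2]+=0.00129
solve → V1=-1.232+0.000j, V2=-47.70+0.000j, V3=-47.69+0.2506j
aux → i_V1=-0.8436+0.0004374j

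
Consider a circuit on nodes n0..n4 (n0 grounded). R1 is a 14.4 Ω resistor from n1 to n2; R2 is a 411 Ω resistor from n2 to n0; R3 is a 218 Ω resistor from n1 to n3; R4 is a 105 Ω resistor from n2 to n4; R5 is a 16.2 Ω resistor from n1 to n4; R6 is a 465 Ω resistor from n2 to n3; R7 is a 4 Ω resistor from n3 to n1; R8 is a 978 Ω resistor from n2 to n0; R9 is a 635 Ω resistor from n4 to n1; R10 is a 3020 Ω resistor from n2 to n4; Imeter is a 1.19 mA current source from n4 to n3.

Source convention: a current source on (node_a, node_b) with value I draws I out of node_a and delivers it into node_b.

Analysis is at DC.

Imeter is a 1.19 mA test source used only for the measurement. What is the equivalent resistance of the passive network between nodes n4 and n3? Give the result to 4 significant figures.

MNA unknowns: 4 node voltages V₁..V_4
R1: Y=0.06944 on G[1,2]
R2: Y=0.002433 on G[2,0]
R3: Y=0.004587 on G[1,3]
R4: Y=0.009524 on G[2,4]
R5: Y=0.06173 on G[1,4]
R6: Y=0.002151 on G[2,3]
R7: Y=0.2500 on G[3,1]
R8: Y=0.001022 on G[2,0]
R9: Y=0.001575 on G[4,1]
R10: Y=0.0003311 on G[2,4]
Imeter: z[4]−=0.00119, z[3]+=0.00119
solve → V1=0.001877, V2=0.000, V3=0.006496, V4=-0.01464

R_eq = 17.76 Ω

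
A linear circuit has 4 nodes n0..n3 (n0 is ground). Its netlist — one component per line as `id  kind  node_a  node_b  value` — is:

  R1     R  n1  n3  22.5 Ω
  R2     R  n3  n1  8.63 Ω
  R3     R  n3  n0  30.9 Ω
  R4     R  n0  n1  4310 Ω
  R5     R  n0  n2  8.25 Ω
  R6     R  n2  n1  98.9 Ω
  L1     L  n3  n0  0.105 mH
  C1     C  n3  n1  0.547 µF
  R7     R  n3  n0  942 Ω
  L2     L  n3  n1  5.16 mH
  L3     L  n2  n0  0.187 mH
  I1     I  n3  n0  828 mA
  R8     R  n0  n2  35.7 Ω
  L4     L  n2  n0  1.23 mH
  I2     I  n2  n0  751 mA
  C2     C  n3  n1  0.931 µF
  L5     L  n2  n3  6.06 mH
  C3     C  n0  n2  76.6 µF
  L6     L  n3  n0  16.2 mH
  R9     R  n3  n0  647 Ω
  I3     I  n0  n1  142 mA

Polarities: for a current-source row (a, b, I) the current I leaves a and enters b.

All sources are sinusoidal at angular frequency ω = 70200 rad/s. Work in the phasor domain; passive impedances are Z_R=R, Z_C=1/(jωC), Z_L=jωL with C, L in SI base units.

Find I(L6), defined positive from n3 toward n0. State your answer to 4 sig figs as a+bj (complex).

-0.003965+0.001316j A

MNA unknowns: 3 node voltages V₁..V_3
R1: Y=0.04444+0.000j on G[1,3]
R2: Y=0.1159+0.000j on G[3,1]
R3: Y=0.03236+0.000j on G[3,0]
R4: Y=0.0002320+0.000j on G[0,1]
R5: Y=0.1212+0.000j on G[0,2]
R6: Y=0.01011+0.000j on G[2,1]
L1: Y=0.000-0.1357j on G[3,0]
C1: Y=0.000+0.03840j on G[3,1]
R7: Y=0.001062+0.000j on G[3,0]
L2: Y=0.000-0.002761j on G[3,1]
L3: Y=0.000-0.07618j on G[2,0]
I1: z[3]−=0.828, z[0]+=0.828
R8: Y=0.02801+0.000j on G[0,2]
L4: Y=0.000-0.01158j on G[2,0]
I2: z[2]−=0.751, z[0]+=0.751
C2: Y=0.000+0.06536j on G[3,1]
L5: Y=0.000-0.002351j on G[2,3]
C3: Y=0.000+5.377j on G[0,2]
L6: Y=0.000-0.0008793j on G[3,0]
R9: Y=0.001546+0.000j on G[3,0]
I3: z[0]−=0.142, z[1]+=0.142
solve → V1=-0.6900-4.705j, V2=-0.01270+0.1450j, V3=-1.496-4.509j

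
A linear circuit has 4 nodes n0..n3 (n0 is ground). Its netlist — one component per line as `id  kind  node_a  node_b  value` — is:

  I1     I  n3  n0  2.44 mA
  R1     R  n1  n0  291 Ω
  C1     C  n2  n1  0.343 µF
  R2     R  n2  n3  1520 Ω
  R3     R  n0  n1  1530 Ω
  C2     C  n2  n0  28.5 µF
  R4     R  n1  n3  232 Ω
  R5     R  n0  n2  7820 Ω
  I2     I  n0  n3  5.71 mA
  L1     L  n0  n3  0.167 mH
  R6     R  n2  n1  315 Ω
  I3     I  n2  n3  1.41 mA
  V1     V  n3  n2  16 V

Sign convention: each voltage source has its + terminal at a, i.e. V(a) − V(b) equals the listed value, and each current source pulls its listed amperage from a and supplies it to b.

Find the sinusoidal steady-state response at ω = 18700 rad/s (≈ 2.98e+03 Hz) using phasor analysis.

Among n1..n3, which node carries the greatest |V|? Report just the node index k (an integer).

3

MNA unknowns: 3 node voltages V₁..V_3 plus 1 source current (V1)
I1: z[3]−=0.00244, z[0]+=0.00244
R1: Y=0.003436+0.000j on G[1,0]
C1: Y=0.000+0.006414j on G[2,1]
R2: Y=0.0006579+0.000j on G[2,3]
R3: Y=0.0006536+0.000j on G[0,1]
C2: Y=0.000+0.5330j on G[2,0]
R4: Y=0.004310+0.000j on G[1,3]
R5: Y=0.0001279+0.000j on G[0,2]
I2: z[0]−=0.00571, z[3]+=0.00571
L1: Y=0.000-0.3202j on G[0,3]
R6: Y=0.003175+0.000j on G[2,1]
I3: z[2]−=0.00141, z[3]+=0.00141
V1: row V3−V2=16, i_V1 at 3,2
solve → V1=22.05+1.386j, V2=24.06+0.4230j, V3=40.06+0.4230j
aux → i_V1=-0.2189+12.83j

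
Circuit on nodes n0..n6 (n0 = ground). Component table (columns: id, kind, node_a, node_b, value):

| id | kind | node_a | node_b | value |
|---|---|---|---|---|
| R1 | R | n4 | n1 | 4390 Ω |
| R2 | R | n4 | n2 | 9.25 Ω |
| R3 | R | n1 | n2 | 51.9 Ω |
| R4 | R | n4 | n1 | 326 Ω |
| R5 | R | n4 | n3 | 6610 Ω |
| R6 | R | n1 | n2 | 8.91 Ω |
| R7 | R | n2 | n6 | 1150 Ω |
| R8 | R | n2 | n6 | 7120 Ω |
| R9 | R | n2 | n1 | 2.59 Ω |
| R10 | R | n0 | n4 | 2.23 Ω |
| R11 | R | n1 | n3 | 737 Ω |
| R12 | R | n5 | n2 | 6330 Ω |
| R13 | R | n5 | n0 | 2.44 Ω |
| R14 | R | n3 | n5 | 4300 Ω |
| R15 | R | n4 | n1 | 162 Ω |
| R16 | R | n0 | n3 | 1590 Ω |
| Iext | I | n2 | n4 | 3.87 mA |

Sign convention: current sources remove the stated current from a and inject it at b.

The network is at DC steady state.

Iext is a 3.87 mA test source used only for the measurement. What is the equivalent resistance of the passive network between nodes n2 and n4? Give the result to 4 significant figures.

Apply KCL at each of the 6 non-ground nodes and solve the resulting linear system.
Node n1: branches {R1, R3, R4, R6, R9, R11, R15} → V_1 = -0.03209
Node n2: branches {R2, R3, R6, R7, R8, R9, R12, Iext} → V_2 = -0.03272
Node n3: branches {R5, R11, R14, R16} → V_3 = -0.01838
Node n4: branches {R1, R2, R4, R5, R10, R15, Iext} → V_4 = 4.681e-05
Node n5: branches {R12, R13, R14} → V_5 = -2.302e-05
Node n6: branches {R7, R8} → V_6 = -0.03272

R_eq = 8.466 Ω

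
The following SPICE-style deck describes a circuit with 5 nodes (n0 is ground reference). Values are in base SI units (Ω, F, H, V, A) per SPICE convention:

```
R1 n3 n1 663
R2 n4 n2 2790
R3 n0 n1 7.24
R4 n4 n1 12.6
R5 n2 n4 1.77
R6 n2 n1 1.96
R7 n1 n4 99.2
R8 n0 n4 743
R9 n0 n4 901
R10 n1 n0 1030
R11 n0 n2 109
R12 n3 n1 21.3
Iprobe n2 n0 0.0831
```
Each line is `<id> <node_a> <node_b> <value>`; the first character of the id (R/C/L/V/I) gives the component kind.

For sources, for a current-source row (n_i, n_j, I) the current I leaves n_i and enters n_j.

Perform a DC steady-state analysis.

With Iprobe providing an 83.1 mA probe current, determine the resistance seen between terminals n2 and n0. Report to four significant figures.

R_eq = 8.067 Ω

MNA unknowns: 4 node voltages V₁..V_4
R1: Y=0.001508 on G[3,1]
R2: Y=0.0003584 on G[4,2]
R3: Y=0.1381 on G[0,1]
R4: Y=0.07937 on G[4,1]
R5: Y=0.5650 on G[2,4]
R6: Y=0.5102 on G[2,1]
R7: Y=0.01008 on G[1,4]
R8: Y=0.001346 on G[0,4]
R9: Y=0.001110 on G[0,4]
R10: Y=0.0009709 on G[1,0]
R11: Y=0.009174 on G[0,2]
R12: Y=0.04695 on G[3,1]
Iprobe: z[2]−=0.0831, z[0]+=0.0831
solve → V1=-0.5417, V2=-0.6704, V3=-0.5417, V4=-0.6504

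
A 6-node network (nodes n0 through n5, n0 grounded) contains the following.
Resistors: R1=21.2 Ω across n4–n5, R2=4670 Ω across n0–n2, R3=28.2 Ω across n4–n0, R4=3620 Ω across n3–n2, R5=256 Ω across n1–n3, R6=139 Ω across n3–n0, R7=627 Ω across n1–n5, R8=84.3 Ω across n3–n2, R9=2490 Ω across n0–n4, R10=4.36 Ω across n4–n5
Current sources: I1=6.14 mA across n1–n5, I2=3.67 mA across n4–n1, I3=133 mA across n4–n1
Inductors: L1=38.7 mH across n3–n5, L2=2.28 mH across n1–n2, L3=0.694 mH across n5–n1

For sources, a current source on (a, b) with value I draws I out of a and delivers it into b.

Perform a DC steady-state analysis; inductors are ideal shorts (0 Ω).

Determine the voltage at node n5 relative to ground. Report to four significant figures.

Element admittances at DC:
  Y(R1) = 0.04717 S between n4,n5
  Y(R2) = 0.0002141 S between n0,n2
  Y(R3) = 0.03546 S between n4,n0
  Y(R4) = 0.0002762 S between n3,n2
  Y(R5) = 0.003906 S between n1,n3
  I1: injects 0.00614 A into n5 (from n1)
  Y(R6) = 0.007194 S between n3,n0
  L1: short n3↔n5 (DC inductor)
  L2: short n1↔n2 (DC inductor)
  Y(R7) = 0.001595 S between n1,n5
  Y(R8) = 0.01186 S between n3,n2
  I2: injects 0.00367 A into n1 (from n4)
  Y(R9) = 0.0004016 S between n0,n4
  Y(R10) = 0.2294 S between n4,n5
  L3: short n5↔n1 (DC inductor)
  I3: injects 0.133 A into n1 (from n4)
Assemble and solve the 8×8 MNA system:
  V(n1)=0.4007  V(n2)=0.4007  V(n3)=0.4007  V(n4)=-0.08278  V(n5)=0.4007
  i(L1)=-0.002883  i(L2)=8.581e-05  i(L3)=-0.1304

0.4007 V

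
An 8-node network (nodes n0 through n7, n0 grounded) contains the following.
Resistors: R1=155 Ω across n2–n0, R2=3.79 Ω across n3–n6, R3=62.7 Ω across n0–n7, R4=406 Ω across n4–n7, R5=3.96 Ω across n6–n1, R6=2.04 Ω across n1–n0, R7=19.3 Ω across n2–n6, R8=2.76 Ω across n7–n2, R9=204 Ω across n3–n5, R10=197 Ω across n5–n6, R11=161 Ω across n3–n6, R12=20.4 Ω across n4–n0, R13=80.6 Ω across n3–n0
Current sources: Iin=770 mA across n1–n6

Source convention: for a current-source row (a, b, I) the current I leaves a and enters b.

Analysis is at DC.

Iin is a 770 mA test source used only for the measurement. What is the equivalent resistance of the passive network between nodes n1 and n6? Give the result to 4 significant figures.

MNA unknowns: 7 node voltages V₁..V_7
R1: Y=0.006452 on G[2,0]
R2: Y=0.2639 on G[3,6]
R3: Y=0.01595 on G[0,7]
R4: Y=0.002463 on G[4,7]
R5: Y=0.2525 on G[6,1]
R6: Y=0.4902 on G[1,0]
R7: Y=0.05181 on G[2,6]
R8: Y=0.3623 on G[7,2]
R9: Y=0.004902 on G[3,5]
R10: Y=0.005076 on G[5,6]
R11: Y=0.006211 on G[3,6]
R12: Y=0.04902 on G[4,0]
R13: Y=0.01241 on G[3,0]
Iin: z[1]−=0.77, z[6]+=0.77
solve → V1=-0.1501, V2=1.785, V3=2.494, V4=0.08131, V5=2.552, V6=2.608, V7=1.700

R_eq = 3.582 Ω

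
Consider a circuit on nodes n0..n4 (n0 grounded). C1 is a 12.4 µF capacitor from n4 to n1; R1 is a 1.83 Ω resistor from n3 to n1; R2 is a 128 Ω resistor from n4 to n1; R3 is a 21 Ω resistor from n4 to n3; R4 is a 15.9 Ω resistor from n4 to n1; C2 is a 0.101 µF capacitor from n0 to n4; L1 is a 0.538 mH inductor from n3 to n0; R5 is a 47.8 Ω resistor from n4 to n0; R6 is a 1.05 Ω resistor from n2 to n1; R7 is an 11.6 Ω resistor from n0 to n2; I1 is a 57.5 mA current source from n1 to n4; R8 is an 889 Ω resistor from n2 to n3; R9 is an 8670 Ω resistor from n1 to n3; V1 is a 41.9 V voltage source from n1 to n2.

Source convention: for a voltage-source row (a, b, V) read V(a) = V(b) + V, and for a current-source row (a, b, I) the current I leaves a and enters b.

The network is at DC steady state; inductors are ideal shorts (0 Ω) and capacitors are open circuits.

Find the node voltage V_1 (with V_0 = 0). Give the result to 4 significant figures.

Element admittances at DC:
  Y(C1) = 0.000 S between n4,n1
  Y(R1) = 0.5464 S between n3,n1
  Y(R2) = 0.007812 S between n4,n1
  Y(R3) = 0.04762 S between n4,n3
  Y(R4) = 0.06289 S between n4,n1
  Y(C2) = 0.000 S between n0,n4
  L1: short n3↔n0 (DC inductor)
  Y(R5) = 0.02092 S between n4,n0
  Y(R6) = 0.9524 S between n2,n1
  Y(R7) = 0.08621 S between n0,n2
  I1: injects 0.0575 A into n4 (from n1)
  Y(R8) = 0.001125 S between n2,n3
  Y(R9) = 0.0001153 S between n1,n3
  V1: constraint V(n1)−V(n2) = 41.9
Assemble and solve the 6×6 MNA system:
  V(n1)=5.430  V(n2)=-36.47  V(n3)=0.000  V(n4)=3.170
  i(L1)=3.078  i(V1)=-43.09

5.430 V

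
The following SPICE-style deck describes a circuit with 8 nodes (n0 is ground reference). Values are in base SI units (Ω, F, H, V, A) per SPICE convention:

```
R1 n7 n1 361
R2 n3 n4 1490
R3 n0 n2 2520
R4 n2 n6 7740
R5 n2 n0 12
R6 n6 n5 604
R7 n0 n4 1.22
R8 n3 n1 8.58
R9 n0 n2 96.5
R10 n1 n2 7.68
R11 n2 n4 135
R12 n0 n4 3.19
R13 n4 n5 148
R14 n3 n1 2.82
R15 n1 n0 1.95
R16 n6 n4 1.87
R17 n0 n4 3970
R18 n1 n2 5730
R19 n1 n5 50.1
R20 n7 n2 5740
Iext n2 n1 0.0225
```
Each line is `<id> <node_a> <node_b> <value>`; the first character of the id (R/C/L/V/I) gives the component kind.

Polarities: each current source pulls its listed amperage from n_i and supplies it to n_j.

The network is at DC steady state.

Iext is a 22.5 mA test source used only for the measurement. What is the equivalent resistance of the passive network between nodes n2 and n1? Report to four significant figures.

Apply KCL at each of the 7 non-ground nodes and solve the resulting linear system.
Node n1: branches {R1, R8, R10, R14, R15, R18, R19, Iext} → V_1 = 0.01707
Node n2: branches {R3, R4, R5, R9, R10, R11, R18, R20, Iext} → V_2 = -0.08732
Node n3: branches {R2, R8, R14} → V_3 = 0.01705
Node n4: branches {R2, R7, R11, R12, R13, R16, R17} → V_4 = -0.0004755
Node n5: branches {R6, R13, R19} → V_5 = 0.01187
Node n6: branches {R4, R6, R16} → V_6 = -0.0004583
Node n7: branches {R1, R20} → V_7 = 0.01090

R_eq = 4.640 Ω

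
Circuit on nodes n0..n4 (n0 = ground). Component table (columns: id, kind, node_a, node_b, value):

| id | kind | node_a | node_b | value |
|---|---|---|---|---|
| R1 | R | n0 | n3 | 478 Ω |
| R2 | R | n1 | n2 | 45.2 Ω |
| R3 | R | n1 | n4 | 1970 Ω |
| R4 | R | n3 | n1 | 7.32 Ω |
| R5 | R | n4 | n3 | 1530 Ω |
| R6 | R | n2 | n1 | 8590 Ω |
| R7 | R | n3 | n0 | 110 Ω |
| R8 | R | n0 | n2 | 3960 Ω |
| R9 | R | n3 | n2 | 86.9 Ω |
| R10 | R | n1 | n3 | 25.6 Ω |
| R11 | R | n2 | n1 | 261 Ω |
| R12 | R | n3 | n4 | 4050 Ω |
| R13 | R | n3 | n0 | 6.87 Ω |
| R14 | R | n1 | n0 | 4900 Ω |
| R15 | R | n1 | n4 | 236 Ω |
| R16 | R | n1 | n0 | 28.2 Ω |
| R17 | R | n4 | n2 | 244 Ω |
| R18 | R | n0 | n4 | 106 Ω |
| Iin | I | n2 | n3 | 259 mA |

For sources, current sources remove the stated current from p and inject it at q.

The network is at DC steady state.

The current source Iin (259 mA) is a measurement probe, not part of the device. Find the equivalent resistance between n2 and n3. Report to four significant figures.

MNA unknowns: 4 node voltages V₁..V_4
R1: Y=0.002092 on G[0,3]
R2: Y=0.02212 on G[1,2]
R3: Y=0.0005076 on G[1,4]
R4: Y=0.1366 on G[3,1]
R5: Y=0.0006536 on G[4,3]
R6: Y=0.0001164 on G[2,1]
R7: Y=0.009091 on G[3,0]
R8: Y=0.0002525 on G[0,2]
R9: Y=0.01151 on G[3,2]
R10: Y=0.03906 on G[1,3]
R11: Y=0.003831 on G[2,1]
R12: Y=0.0002469 on G[3,4]
R13: Y=0.1456 on G[3,0]
R14: Y=0.0002041 on G[1,0]
R15: Y=0.004237 on G[1,4]
R16: Y=0.03546 on G[1,0]
R17: Y=0.004098 on G[4,2]
R18: Y=0.009434 on G[0,4]
Iin: z[2]−=0.259, z[3]+=0.259
solve → V1=-0.5732, V2=-6.620, V3=0.2341, V4=-1.546

R_eq = 26.46 Ω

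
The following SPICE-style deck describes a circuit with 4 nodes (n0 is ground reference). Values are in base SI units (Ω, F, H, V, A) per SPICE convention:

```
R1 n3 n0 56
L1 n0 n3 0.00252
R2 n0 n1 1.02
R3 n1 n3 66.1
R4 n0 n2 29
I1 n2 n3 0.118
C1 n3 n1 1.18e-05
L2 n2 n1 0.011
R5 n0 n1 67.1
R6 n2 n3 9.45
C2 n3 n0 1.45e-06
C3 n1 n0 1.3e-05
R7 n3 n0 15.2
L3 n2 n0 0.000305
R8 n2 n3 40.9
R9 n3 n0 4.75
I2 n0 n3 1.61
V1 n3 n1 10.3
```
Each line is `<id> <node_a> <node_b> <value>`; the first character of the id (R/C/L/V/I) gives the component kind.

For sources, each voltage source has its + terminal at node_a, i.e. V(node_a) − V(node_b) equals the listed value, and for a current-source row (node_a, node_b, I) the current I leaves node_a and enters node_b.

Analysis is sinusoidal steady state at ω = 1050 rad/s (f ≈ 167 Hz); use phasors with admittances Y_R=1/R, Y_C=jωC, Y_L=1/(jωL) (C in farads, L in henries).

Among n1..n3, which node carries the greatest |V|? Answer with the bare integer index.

3

MNA unknowns: 3 node voltages V₁..V_3 plus 1 source current (V1)
R1: Y=0.01786+0.000j on G[3,0]
L1: Y=0.000-0.3779j on G[0,3]
R2: Y=0.9804+0.000j on G[0,1]
R3: Y=0.01513+0.000j on G[1,3]
R4: Y=0.03448+0.000j on G[0,2]
I1: z[2]−=0.118, z[3]+=0.118
C1: Y=0.000+0.01239j on G[3,1]
L2: Y=0.000-0.08658j on G[2,1]
R5: Y=0.01490+0.000j on G[0,1]
R6: Y=0.1058+0.000j on G[2,3]
C2: Y=0.000+0.001523j on G[3,0]
C3: Y=0.000+0.01365j on G[1,0]
R7: Y=0.06579+0.000j on G[3,0]
L3: Y=0.000-3.123j on G[2,0]
R8: Y=0.02445+0.000j on G[2,3]
R9: Y=0.2105+0.000j on G[3,0]
I2: z[0]−=1.61, z[3]+=1.61
V1: row V3−V1=10.3, i_V1 at 3,1
solve → V1=-2.481+1.985j, V2=-0.1300+0.3408j, V3=7.819+1.985j
aux → i_V1=-2.510+2.017j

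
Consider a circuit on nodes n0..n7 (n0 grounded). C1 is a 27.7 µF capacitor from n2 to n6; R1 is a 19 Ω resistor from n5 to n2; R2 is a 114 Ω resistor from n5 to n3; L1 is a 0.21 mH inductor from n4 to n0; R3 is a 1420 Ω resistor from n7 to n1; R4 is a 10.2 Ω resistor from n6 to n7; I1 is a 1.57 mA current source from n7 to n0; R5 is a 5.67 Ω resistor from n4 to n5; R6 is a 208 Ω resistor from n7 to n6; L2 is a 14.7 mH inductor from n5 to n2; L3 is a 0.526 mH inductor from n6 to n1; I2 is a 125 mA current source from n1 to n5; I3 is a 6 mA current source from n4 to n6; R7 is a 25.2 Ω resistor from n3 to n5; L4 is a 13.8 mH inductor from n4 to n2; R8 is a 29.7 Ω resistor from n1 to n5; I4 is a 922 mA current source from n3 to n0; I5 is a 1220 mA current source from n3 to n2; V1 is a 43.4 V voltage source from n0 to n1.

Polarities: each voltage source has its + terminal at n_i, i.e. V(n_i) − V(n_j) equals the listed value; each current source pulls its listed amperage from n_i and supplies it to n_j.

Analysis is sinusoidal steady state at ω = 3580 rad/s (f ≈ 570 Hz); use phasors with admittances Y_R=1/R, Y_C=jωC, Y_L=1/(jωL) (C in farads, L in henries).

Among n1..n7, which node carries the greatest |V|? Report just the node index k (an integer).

3

Element admittances at ω=3580 rad/s:
  Y(C1) = 0.000+0.09917j S between n2,n6
  Y(R1) = 0.05263+0.000j S between n5,n2
  Y(R2) = 0.008772+0.000j S between n5,n3
  Y(L1) = 0.000-1.330j S between n4,n0
  Y(R3) = 0.0007042+0.000j S between n7,n1
  Y(R4) = 0.09804+0.000j S between n6,n7
  I1: injects 0.00157 A into n0 (from n7)
  Y(R5) = 0.1764+0.000j S between n4,n5
  Y(R6) = 0.004808+0.000j S between n7,n6
  Y(L2) = 0.000-0.01900j S between n5,n2
  Y(L3) = 0.000-0.5310j S between n6,n1
  I2: injects 0.125 A into n5 (from n1)
  I3: injects 0.006 A into n6 (from n4)
  Y(R7) = 0.03968+0.000j S between n3,n5
  Y(L4) = 0.000-0.02024j S between n4,n2
  Y(R8) = 0.03367+0.000j S between n1,n5
  I4: injects 0.922 A into n0 (from n3)
  I5: injects 1.22 A into n2 (from n3)
  V1: constraint V(n0)−V(n1) = 43.4
Assemble and solve the 8×8 MNA system:
  V(n1)=-43.40+0.000j  V(n2)=-45.55-26.18j  V(n3)=-68.27-6.036j  V(n4)=-0.3507-3.494j  V(n5)=-24.06-6.036j  V(n6)=-42.90+6.020j  V(n7)=-42.92+5.979j
  i(V1)=-3.723+0.4665j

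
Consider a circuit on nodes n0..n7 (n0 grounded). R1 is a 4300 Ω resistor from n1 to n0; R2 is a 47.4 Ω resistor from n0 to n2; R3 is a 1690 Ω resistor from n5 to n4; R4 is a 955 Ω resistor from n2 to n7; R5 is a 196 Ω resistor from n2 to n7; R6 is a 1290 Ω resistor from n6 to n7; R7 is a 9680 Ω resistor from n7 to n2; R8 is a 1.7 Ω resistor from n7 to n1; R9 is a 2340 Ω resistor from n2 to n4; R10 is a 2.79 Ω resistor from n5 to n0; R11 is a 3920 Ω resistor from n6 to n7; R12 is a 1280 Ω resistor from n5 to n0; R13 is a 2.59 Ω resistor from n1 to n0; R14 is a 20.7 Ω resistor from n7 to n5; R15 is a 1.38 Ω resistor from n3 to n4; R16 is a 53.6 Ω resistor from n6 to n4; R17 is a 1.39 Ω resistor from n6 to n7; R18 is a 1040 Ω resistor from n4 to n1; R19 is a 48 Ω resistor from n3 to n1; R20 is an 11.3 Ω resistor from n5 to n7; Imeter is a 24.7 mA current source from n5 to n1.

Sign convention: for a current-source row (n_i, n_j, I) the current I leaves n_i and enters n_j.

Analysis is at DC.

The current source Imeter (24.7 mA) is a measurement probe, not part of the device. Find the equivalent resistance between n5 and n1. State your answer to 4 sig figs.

R_eq = 3.351 Ω

Element admittances at DC:
  Y(R1) = 0.0002326 S between n1,n0
  Y(R2) = 0.02110 S between n0,n2
  Y(R3) = 0.0005917 S between n5,n4
  Y(R4) = 0.001047 S between n2,n7
  Y(R5) = 0.005102 S between n2,n7
  Y(R6) = 0.0007752 S between n6,n7
  Y(R7) = 0.0001033 S between n7,n2
  Y(R8) = 0.5882 S between n7,n1
  Y(R9) = 0.0004274 S between n2,n4
  Y(R10) = 0.3584 S between n5,n0
  Y(R11) = 0.0002551 S between n6,n7
  Y(R12) = 0.0007813 S between n5,n0
  Y(R13) = 0.3861 S between n1,n0
  Y(R14) = 0.04831 S between n7,n5
  Y(R15) = 0.7246 S between n3,n4
  Y(R16) = 0.01866 S between n6,n4
  Y(R17) = 0.7194 S between n6,n7
  Y(R18) = 0.0009615 S between n4,n1
  Y(R19) = 0.02083 S between n3,n1
  Y(R20) = 0.08850 S between n5,n7
  Imeter: injects 0.0247 A into n1 (from n5)
Assemble and solve the 7×7 MNA system:
  V(n1)=0.03971  V(n2)=0.005907  V(n3)=0.03136  V(n4)=0.03112  V(n5)=-0.04306  V(n6)=0.02429  V(n7)=0.02411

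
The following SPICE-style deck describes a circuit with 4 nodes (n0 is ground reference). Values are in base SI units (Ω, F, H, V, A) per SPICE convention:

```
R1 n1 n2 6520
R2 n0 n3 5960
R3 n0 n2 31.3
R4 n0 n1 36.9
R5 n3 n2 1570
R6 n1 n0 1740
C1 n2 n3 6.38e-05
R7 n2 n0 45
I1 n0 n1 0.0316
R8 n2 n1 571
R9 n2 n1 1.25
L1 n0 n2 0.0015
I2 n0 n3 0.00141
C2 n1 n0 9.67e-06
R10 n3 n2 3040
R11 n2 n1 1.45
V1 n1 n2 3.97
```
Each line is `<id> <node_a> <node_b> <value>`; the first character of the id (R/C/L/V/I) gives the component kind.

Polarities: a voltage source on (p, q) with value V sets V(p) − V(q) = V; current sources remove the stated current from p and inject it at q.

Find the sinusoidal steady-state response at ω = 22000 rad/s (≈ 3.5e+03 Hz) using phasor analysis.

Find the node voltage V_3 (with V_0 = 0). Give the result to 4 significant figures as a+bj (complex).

Element admittances at ω=22000 rad/s:
  Y(R1) = 0.0001534+0.000j S between n1,n2
  Y(R2) = 0.0001678+0.000j S between n0,n3
  Y(R3) = 0.03195+0.000j S between n0,n2
  Y(R4) = 0.02710+0.000j S between n0,n1
  Y(R5) = 0.0006369+0.000j S between n3,n2
  Y(R6) = 0.0005747+0.000j S between n1,n0
  Y(C1) = 0.000+1.404j S between n2,n3
  Y(R7) = 0.02222+0.000j S between n2,n0
  I1: injects 0.0316 A into n1 (from n0)
  Y(R8) = 0.001751+0.000j S between n2,n1
  Y(R9) = 0.8000+0.000j S between n2,n1
  Y(L1) = 0.000-0.03030j S between n0,n2
  I2: injects 0.00141 A into n3 (from n0)
  Y(C2) = 0.000+0.2127j S between n1,n0
  Y(R10) = 0.0003289+0.000j S between n3,n2
  Y(R11) = 0.6897+0.000j S between n2,n1
  V1: constraint V(n1)−V(n2) = 3.97
Assemble and solve the 4×4 MNA system:
  V(n1)=-0.03869-1.381j  V(n2)=-4.009-1.381j  V(n3)=-4.009-1.382j
  i(V1)=-6.183+0.04644j

-4.009-1.382j V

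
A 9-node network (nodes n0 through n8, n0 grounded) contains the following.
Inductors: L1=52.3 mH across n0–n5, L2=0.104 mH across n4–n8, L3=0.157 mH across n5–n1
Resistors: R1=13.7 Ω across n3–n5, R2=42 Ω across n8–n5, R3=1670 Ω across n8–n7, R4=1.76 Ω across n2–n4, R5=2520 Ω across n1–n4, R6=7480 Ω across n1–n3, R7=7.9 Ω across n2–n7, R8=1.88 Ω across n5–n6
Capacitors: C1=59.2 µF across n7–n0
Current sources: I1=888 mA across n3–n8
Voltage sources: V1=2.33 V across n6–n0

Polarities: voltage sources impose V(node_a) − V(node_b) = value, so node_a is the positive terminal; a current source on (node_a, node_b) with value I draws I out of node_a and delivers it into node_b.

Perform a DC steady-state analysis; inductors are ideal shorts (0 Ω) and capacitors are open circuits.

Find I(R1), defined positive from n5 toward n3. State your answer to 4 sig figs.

0.8864 A

MNA unknowns: 8 node voltages V₁..V_8 plus 4 source currents (L1, L2, L3, V1)
L1: row V0−V5=0, i_L1 at 0,5
R1: Y=0.07299 on G[3,5]
R2: Y=0.02381 on G[8,5]
C1: Y=0.000 on G[7,0]
R3: Y=0.0005988 on G[8,7]
L2: row V4−V8=0, i_L2 at 4,8
R4: Y=0.5682 on G[2,4]
R5: Y=0.0003968 on G[1,4]
I1: z[3]−=0.888, z[8]+=0.888
L3: row V5−V1=0, i_L3 at 5,1
R6: Y=0.0001337 on G[1,3]
R7: Y=0.1266 on G[2,7]
R8: Y=0.5319 on G[5,6]
V1: row V6−V0=2.33, i_V1 at 6,0
solve → V1=0.000, V2=36.68, V3=-12.14, V4=36.68, V5=0.000, V6=2.330, V7=36.68, V8=36.68
aux → i_L1=-1.239, i_L2=-0.01456, i_L3=-0.01293, i_V1=-1.239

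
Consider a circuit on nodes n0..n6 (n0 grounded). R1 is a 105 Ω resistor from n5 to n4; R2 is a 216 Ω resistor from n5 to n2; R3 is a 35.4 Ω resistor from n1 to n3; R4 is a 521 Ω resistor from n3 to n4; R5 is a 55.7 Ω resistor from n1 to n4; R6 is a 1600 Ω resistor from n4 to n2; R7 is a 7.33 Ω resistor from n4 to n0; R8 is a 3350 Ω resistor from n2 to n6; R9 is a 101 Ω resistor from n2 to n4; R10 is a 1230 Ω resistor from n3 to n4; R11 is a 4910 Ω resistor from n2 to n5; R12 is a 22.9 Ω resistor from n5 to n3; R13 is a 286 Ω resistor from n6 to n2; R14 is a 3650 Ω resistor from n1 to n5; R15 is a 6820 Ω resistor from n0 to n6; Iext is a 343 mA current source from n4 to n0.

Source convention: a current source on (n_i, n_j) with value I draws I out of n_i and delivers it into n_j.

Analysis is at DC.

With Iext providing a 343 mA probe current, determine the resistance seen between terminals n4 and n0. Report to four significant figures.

Element admittances at DC:
  Y(R1) = 0.009524 S between n5,n4
  Y(R2) = 0.004630 S between n5,n2
  Y(R3) = 0.02825 S between n1,n3
  Y(R4) = 0.001919 S between n3,n4
  Y(R5) = 0.01795 S between n1,n4
  Y(R6) = 0.0006250 S between n4,n2
  Y(R7) = 0.1364 S between n4,n0
  Y(R8) = 0.0002985 S between n2,n6
  Y(R9) = 0.009901 S between n2,n4
  Y(R10) = 0.0008130 S between n3,n4
  Y(R11) = 0.0002037 S between n2,n5
  Y(R12) = 0.04367 S between n5,n3
  Y(R13) = 0.003497 S between n6,n2
  Y(R14) = 0.0002740 S between n1,n5
  Y(R15) = 0.0001466 S between n0,n6
  Iext: injects 0.343 A into n0 (from n4)
Assemble and solve the 6×6 MNA system:
  V(n1)=-2.509  V(n2)=-2.487  V(n3)=-2.508  V(n4)=-2.512  V(n5)=-2.507  V(n6)=-2.395

R_eq = 7.322 Ω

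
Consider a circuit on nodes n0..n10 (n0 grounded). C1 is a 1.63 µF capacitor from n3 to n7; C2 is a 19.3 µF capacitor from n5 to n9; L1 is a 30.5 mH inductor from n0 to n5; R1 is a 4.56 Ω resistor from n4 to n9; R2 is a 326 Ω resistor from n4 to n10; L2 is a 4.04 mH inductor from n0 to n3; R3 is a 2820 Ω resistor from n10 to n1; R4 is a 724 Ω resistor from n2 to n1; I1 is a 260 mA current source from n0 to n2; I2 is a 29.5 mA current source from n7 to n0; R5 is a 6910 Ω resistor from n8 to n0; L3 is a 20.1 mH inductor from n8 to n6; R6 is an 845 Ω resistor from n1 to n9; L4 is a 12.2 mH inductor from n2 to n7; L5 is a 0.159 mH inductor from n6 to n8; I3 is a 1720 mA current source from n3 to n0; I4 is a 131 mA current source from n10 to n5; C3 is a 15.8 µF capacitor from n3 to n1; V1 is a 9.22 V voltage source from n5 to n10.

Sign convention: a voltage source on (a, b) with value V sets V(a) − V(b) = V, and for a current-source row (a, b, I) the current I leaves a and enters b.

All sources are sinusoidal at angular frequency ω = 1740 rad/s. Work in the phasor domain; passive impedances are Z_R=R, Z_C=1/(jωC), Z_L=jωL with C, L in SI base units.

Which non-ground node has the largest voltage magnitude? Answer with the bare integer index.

7

Element admittances at ω=1740 rad/s:
  Y(C1) = 0.000+0.002836j S between n3,n7
  Y(C2) = 0.000+0.03358j S between n5,n9
  Y(L1) = 0.000-0.01884j S between n0,n5
  Y(R1) = 0.2193+0.000j S between n4,n9
  Y(R2) = 0.003067+0.000j S between n4,n10
  Y(L2) = 0.000-0.1423j S between n0,n3
  Y(R3) = 0.0003546+0.000j S between n10,n1
  Y(R4) = 0.001381+0.000j S between n2,n1
  I1: injects 0.26 A into n2 (from n0)
  I2: injects 0.0295 A into n0 (from n7)
  Y(R5) = 0.0001447+0.000j S between n8,n0
  Y(L3) = 0.000-0.02859j S between n8,n6
  Y(R6) = 0.001183+0.000j S between n1,n9
  Y(L4) = 0.000-0.04711j S between n2,n7
  Y(L5) = 0.000-3.615j S between n6,n8
  I3: injects 1.72 A into n0 (from n3)
  I4: injects 0.131 A into n5 (from n10)
  Y(C3) = 0.000+0.02749j S between n3,n1
  V1: constraint V(n5)−V(n10) = 9.22
Assemble and solve the 11×11 MNA system:
  V(n1)=-2.468-12.02j  V(n2)=27.53-72.48j  V(n3)=-0.1365-10.46j  V(n4)=0.3786+0.7963j  V(n5)=1.031-0.07861j  V(n6)=0.000+0.000j  V(n7)=29.31-77.12j  V(n8)=0.000+0.000j  V(n9)=0.4985+0.8086j  V(n10)=-8.189-0.07861j
  i(V1)=0.1027+0.001551j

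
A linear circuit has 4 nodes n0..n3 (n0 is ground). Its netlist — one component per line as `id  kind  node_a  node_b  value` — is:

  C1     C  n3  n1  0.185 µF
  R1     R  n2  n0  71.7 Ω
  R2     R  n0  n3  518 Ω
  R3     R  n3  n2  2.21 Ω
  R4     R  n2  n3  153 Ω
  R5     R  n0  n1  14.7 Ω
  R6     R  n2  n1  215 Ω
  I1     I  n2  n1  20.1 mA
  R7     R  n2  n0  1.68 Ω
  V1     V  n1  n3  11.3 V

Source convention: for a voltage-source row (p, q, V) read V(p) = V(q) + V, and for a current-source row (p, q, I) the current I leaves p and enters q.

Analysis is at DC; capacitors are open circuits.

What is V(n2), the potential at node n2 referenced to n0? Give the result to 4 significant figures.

-0.9906 V

Apply KCL at each of the 3 non-ground nodes and solve the resulting linear system.
Node n1: branches {C1, R5, R6, I1, V1} → V_1 = 8.938
Node n2: branches {R1, R3, R4, R6, I1, R7} → V_2 = -0.9906
Node n3: branches {C1, R2, R3, R4, V1} → V_3 = -2.362
Source currents: i(V1)=-0.6341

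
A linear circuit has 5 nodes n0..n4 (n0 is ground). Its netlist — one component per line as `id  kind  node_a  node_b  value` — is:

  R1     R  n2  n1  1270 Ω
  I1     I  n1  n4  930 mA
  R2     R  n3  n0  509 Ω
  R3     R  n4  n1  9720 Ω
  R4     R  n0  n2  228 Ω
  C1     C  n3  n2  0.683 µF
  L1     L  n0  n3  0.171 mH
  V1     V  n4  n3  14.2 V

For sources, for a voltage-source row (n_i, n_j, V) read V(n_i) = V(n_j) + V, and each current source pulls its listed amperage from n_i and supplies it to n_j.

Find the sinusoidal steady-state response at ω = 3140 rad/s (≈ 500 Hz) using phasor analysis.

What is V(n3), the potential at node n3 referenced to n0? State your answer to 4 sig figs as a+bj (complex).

0.1690+0.3514j V

Apply KCL at each of the 4 non-ground nodes and solve the resulting linear system.
Node n1: branches {R1, I1, R3} → V_1 = -1175+63.37j
Node n2: branches {R1, R4, C1} → V_2 = -149.3+71.61j
Node n3: branches {R2, C1, L1, V1} → V_3 = 0.1690+0.3514j
Node n4: branches {I1, R3, V1} → V_4 = 14.37+0.3514j
Source currents: i(V1)=0.8076+0.006484j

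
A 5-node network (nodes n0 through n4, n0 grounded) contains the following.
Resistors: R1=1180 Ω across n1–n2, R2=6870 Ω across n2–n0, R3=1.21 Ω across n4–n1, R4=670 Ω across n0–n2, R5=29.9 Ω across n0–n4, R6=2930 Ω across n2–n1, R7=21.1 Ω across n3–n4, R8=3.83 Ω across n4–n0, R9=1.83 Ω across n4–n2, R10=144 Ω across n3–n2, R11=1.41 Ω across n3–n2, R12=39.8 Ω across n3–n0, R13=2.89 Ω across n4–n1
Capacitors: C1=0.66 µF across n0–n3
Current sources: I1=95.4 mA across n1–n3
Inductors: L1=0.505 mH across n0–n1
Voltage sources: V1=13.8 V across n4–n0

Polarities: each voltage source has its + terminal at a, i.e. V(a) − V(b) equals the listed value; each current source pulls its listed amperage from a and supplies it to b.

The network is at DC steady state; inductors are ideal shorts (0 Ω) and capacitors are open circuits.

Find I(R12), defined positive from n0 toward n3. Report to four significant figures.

Element admittances at DC:
  Y(R1) = 0.0008475 S between n1,n2
  Y(C1) = 0.000 S between n0,n3
  Y(R2) = 0.0001456 S between n2,n0
  Y(R3) = 0.8264 S between n4,n1
  Y(R4) = 0.001493 S between n0,n2
  Y(R5) = 0.03344 S between n0,n4
  Y(R6) = 0.0003413 S between n2,n1
  I1: injects 0.0954 A into n3 (from n1)
  Y(R7) = 0.04739 S between n3,n4
  Y(R8) = 0.2611 S between n4,n0
  Y(R9) = 0.5464 S between n4,n2
  Y(R10) = 0.006944 S between n3,n2
  Y(R11) = 0.7092 S between n3,n2
  Y(R12) = 0.02513 S between n3,n0
  Y(R13) = 0.3460 S between n4,n1
  L1: short n0↔n1 (DC inductor)
  V1: constraint V(n4)−V(n0) = 13.8
Assemble and solve the 6×6 MNA system:
  V(n1)=0.000  V(n2)=13.37  V(n3)=13.09  V(n4)=13.80
  i(L1)=-16.10  i(V1)=-20.52

-0.3288 A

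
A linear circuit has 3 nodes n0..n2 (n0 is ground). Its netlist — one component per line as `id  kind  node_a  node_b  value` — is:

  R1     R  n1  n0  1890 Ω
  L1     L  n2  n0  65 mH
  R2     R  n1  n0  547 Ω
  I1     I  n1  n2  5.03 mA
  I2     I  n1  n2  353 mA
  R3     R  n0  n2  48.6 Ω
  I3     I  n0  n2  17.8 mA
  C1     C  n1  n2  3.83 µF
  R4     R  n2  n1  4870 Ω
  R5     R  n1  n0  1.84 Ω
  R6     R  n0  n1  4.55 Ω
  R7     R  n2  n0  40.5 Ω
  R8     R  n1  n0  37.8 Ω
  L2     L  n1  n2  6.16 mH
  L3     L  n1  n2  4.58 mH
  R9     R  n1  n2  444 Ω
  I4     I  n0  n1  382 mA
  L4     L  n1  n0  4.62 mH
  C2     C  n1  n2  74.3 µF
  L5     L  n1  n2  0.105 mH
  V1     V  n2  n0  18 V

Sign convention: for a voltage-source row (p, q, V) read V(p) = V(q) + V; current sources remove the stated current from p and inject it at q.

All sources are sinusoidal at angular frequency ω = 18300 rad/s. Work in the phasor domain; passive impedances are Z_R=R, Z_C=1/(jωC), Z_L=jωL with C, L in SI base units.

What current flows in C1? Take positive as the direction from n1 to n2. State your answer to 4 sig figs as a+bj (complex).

-0.6332-0.5568j A

MNA unknowns: 2 node voltages V₁..V_2 plus 1 source current (V1)
R1: Y=0.0005291+0.000j on G[1,0]
L1: Y=0.000-0.0008407j on G[2,0]
R2: Y=0.001828+0.000j on G[1,0]
I1: z[1]−=0.00503, z[2]+=0.00503
I2: z[1]−=0.353, z[2]+=0.353
R3: Y=0.02058+0.000j on G[0,2]
I3: z[0]−=0.0178, z[2]+=0.0178
C1: Y=0.000+0.07009j on G[1,2]
R4: Y=0.0002053+0.000j on G[2,1]
R5: Y=0.5435+0.000j on G[1,0]
R6: Y=0.2198+0.000j on G[0,1]
R7: Y=0.02469+0.000j on G[2,0]
R8: Y=0.02646+0.000j on G[1,0]
L2: Y=0.000-0.008871j on G[1,2]
L3: Y=0.000-0.01193j on G[1,2]
R9: Y=0.002252+0.000j on G[1,2]
I4: z[0]−=0.382, z[1]+=0.382
L4: Y=0.000-0.01183j on G[1,0]
C2: Y=0.000+1.360j on G[1,2]
L5: Y=0.000-0.5204j on G[1,2]
V1: row V2−V0=18, i_V1 at 2,0
solve → V1=10.06+9.035j, V2=18.00+0.000j
aux → i_V1=-8.486-7.022j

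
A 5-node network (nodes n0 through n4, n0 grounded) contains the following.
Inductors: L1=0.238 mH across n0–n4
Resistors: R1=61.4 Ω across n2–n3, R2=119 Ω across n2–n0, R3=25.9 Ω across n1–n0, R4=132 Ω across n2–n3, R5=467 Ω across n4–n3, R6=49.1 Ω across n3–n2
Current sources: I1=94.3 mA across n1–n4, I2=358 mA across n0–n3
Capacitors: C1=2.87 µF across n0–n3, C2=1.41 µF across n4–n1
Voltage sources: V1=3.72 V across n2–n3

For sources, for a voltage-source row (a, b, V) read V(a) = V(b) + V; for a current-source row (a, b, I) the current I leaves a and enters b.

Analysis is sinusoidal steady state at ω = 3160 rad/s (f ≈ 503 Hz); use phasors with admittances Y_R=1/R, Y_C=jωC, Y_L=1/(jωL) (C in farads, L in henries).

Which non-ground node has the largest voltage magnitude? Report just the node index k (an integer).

Element admittances at ω=3160 rad/s:
  Y(L1) = 0.000-1.330j S between n0,n4
  Y(R1) = 0.01629+0.000j S between n2,n3
  Y(R2) = 0.008403+0.000j S between n2,n0
  Y(R3) = 0.03861+0.000j S between n1,n0
  I1: injects 0.0943 A into n4 (from n1)
  Y(R4) = 0.007576+0.000j S between n2,n3
  Y(C1) = 0.000+0.009069j S between n0,n3
  I2: injects 0.358 A into n3 (from n0)
  Y(C2) = 0.000+0.004456j S between n4,n1
  Y(R5) = 0.002141+0.000j S between n4,n3
  Y(R6) = 0.02037+0.000j S between n3,n2
  V1: constraint V(n2)−V(n3) = 3.72
Assemble and solve the 5×5 MNA system:
  V(n1)=-2.421+0.2832j  V(n2)=21.54-15.31j  V(n3)=17.82-15.31j  V(n4)=0.03304+0.09896j
  i(V1)=-0.3456+0.1287j

2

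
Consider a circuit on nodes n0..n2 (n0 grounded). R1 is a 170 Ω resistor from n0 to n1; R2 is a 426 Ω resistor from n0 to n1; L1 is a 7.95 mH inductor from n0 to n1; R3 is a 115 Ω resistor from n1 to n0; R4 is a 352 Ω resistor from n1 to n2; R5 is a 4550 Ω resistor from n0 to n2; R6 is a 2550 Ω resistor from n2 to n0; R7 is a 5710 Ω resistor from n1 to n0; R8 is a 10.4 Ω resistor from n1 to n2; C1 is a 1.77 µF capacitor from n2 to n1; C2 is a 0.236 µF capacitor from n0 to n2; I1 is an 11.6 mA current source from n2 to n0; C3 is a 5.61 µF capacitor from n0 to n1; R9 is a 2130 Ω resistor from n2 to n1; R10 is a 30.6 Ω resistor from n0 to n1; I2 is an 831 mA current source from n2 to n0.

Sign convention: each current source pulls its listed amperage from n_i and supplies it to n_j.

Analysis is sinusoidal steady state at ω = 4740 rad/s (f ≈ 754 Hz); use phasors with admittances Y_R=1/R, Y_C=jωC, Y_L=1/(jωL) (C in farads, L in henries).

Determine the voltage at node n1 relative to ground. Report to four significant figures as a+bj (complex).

-16.59+0.5568j V

MNA unknowns: 2 node voltages V₁..V_2
R1: Y=0.005882+0.000j on G[0,1]
R2: Y=0.002347+0.000j on G[0,1]
L1: Y=0.000-0.02654j on G[0,1]
R3: Y=0.008696+0.000j on G[1,0]
R4: Y=0.002841+0.000j on G[1,2]
R5: Y=0.0002198+0.000j on G[0,2]
R6: Y=0.0003922+0.000j on G[2,0]
R7: Y=0.0001751+0.000j on G[1,0]
R8: Y=0.09615+0.000j on G[1,2]
C1: Y=0.000+0.008390j on G[2,1]
C2: Y=0.000+0.001119j on G[0,2]
I1: z[2]−=0.0116, z[0]+=0.0116
C3: Y=0.000+0.02659j on G[0,1]
R9: Y=0.0004695+0.000j on G[2,1]
R10: Y=0.03268+0.000j on G[0,1]
I2: z[2]−=0.831, z[0]+=0.831
solve → V1=-16.59+0.5568j, V2=-24.81+1.520j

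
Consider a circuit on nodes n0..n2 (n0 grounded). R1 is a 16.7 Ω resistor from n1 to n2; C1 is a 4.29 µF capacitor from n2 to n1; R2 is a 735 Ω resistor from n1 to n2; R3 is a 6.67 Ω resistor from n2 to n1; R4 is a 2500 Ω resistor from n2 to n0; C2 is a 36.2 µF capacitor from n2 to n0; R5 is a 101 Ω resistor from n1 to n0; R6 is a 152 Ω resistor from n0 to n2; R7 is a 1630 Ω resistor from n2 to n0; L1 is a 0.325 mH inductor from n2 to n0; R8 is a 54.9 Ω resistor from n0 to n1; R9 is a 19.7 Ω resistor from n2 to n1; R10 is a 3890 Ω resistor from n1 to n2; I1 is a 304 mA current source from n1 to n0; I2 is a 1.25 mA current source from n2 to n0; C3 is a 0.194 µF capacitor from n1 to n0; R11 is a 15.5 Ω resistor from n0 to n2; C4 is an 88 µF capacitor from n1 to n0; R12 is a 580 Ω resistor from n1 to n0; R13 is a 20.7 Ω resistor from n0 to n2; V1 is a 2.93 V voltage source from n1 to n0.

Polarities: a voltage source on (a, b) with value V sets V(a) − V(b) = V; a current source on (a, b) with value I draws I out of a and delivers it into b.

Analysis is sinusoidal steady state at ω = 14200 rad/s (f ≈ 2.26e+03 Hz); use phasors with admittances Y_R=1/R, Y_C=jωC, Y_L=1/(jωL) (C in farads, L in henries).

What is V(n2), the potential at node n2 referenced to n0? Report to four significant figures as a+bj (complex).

1.301-0.7516j V

Element admittances at ω=14200 rad/s:
  Y(R1) = 0.05988+0.000j S between n1,n2
  Y(C1) = 0.000+0.06092j S between n2,n1
  Y(R2) = 0.001361+0.000j S between n1,n2
  Y(R3) = 0.1499+0.000j S between n2,n1
  Y(R4) = 0.0004000+0.000j S between n2,n0
  Y(C2) = 0.000+0.5140j S between n2,n0
  Y(R5) = 0.009901+0.000j S between n1,n0
  Y(R6) = 0.006579+0.000j S between n0,n2
  Y(R7) = 0.0006135+0.000j S between n2,n0
  Y(L1) = 0.000-0.2167j S between n2,n0
  Y(R8) = 0.01821+0.000j S between n0,n1
  Y(R9) = 0.05076+0.000j S between n2,n1
  Y(R10) = 0.0002571+0.000j S between n1,n2
  I1: injects 0.304 A into n0 (from n1)
  I2: injects 0.00125 A into n0 (from n2)
  Y(C3) = 0.000+0.002755j S between n1,n0
  Y(R11) = 0.06452+0.000j S between n0,n2
  Y(C4) = 0.000+1.250j S between n1,n0
  Y(R12) = 0.001724+0.000j S between n1,n0
  Y(R13) = 0.04831+0.000j S between n0,n2
  V1: constraint V(n1)−V(n0) = 2.93
Assemble and solve the 3×3 MNA system:
  V(n1)=2.930+0.000j  V(n2)=1.301-0.7516j
  i(V1)=-0.7728-3.966j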